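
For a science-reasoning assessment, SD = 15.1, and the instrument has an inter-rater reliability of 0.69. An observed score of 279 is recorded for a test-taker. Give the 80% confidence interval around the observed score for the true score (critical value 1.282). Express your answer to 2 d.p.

SEM = 15.100 × √(1 − 0.690) = 15.100 × √0.310 ≈ 15.100 × 0.557 ≈ 8.407
Margin = 1.282 × 8.407 ≈ 10.778
CI = 279 ± 10.778 → [268.222, 289.778]

[268.22, 289.78]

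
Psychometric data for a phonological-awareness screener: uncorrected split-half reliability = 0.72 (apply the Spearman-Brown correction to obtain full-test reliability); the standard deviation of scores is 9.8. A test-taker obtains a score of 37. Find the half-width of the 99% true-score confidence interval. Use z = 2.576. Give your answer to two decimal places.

r_full = 2·0.72 / (1 + 0.72) ≈ 0.8372
SEM = 9.8000 × √(1 − 0.8372) = 9.8000 × √0.1628 ≈ 9.8000 × 0.4035 ≈ 3.9540
Margin = 2.576 × 3.9540 ≈ 10.1856

10.19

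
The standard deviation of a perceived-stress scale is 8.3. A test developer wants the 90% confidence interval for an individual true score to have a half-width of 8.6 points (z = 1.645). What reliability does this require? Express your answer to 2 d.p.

SEM needed = half-width / z = 8.6/1.645 ≈ 5.228
r = 1 − (5.228/8.3)² ≈ 1 − 0.397 ≈ 0.603

0.60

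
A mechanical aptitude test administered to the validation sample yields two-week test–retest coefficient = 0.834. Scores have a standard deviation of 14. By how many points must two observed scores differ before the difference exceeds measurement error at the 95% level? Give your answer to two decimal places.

SEM = 14.0000·√(1 − 0.8340) ≈ 5.7040
SE_diff = √2 · SEM ≈ 8.0667
Smallest detectable difference = 1.96·8.0667 ≈ 15.8108

15.81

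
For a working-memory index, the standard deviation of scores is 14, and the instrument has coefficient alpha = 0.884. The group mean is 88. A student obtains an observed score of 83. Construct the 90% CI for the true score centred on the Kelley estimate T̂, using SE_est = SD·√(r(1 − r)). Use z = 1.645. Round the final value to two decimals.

[76.21, 90.95]

Estimated true score = 0.88400×83 + (1 − 0.88400)×88 ≃ 83.58000
SE_est = SD × √(r(1 − r)) = 14.00000 × √0.10254 ≃ 14.00000 × 0.32022 ≃ 4.48315
CI = 83.58000 ± 1.645 × 4.48315 → [76.20522, 90.95478]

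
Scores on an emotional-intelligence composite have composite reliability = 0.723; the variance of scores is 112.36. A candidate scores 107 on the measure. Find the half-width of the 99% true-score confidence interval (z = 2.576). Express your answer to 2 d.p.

14.37

SD = √112.36 ≈ 10.6000
SEM = 10.6000·√(1 − 0.7230) ≈ 5.5789
Half-width = 2.576·5.5789 ≈ 14.3712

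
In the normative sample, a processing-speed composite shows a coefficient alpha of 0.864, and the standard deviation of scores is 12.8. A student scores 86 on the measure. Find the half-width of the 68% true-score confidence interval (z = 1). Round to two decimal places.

SEM = 12.8000×√(1 − 0.8640) ≈ 4.7204
Margin = 1 × 4.7204 ≈ 4.7204

4.72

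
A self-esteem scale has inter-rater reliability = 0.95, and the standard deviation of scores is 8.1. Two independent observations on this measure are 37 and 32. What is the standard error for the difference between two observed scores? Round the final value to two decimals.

2.56

SEM = 8.100*√(1 − 0.950) ≈ 1.811
SE_diff = SEM * √2 ≈ 1.811 * 1.414 ≈ 2.561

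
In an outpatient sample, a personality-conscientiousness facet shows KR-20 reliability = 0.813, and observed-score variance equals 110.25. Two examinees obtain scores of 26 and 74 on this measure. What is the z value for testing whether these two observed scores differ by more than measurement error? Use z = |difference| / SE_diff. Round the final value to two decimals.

7.48

SD = √110.25 = 10.500
SEM = 10.500 * √(1 − 0.813) = 10.500 * √0.187 ≈ 10.500 * 0.432 ≈ 4.541
SE_diff = √2 * SEM ≈ 6.421
z = 48 / 6.421 ≈ 7.475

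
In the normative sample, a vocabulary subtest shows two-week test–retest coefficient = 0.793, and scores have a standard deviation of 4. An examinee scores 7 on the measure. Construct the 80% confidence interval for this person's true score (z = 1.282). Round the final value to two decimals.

The standard error of measurement is 4.000*√(1 − 0.793) ≈ 4.000*0.455 ≈ 1.820.
Margin = 1.282 * 1.820 ≈ 2.333
CI = 7 ± 2.333 → [4.667, 9.333]

[4.67, 9.33]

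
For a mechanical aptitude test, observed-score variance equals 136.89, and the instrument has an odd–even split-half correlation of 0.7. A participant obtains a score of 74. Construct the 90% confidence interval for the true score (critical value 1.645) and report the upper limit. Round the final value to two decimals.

SD = √136.89 ≈ 11.700
Spearman-Brown: r = 2(0.7) / (1 + 0.7) = 1.400 / 1.700 ≈ 0.824
SEM = 11.700 * √(1 − 0.824) = 11.700 * √0.176 ≈ 11.700 * 0.420 ≈ 4.915
Half-width = 1.645*4.915 ≈ 8.085
Upper bound: 74 + 8.085 = 82.085

82.09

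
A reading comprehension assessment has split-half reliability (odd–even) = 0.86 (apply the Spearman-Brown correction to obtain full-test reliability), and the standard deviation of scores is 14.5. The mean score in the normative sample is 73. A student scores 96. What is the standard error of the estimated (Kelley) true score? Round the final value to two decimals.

Full-length reliability (Spearman-Brown) = 2(0.86)/(1+0.86) ≈ 0.9247
SE_est = SD · √(r(1 − r)) = 14.5000 · √0.0696 ≈ 14.5000 · 0.2638 ≈ 3.8255

3.83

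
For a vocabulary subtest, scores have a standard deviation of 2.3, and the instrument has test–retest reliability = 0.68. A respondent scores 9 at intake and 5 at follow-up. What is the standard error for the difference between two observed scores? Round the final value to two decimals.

The standard error of measurement is 2.30000·√(1 − 0.68000) ≈ 2.30000·0.56569 ≈ 1.30108.
SE_diff = √2 · SEM ≈ 1.84000

1.84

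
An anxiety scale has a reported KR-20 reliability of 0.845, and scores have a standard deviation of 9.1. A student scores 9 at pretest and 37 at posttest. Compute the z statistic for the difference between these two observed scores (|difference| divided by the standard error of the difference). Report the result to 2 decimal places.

The standard error of measurement is 9.100*√(1 − 0.845) ≈ 9.100*0.394 ≈ 3.583.
SE_diff = SEM * √2 ≈ 3.583 * 1.414 ≈ 5.067
z = 28 / 5.067 ≈ 5.526

5.53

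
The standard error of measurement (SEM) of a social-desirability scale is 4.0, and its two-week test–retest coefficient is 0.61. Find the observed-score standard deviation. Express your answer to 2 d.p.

6.41

σ = SEM·(1 − r)^(−1/2) ≈ 4.0*1.601 ≈ 6.405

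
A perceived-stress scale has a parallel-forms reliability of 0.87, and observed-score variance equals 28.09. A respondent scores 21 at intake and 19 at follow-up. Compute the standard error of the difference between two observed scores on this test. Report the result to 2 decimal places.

2.70

SD = √28.09 = 5.300
SEM = 5.300 · √(1 − 0.870) = 5.300 · √0.130 ≈ 5.300 · 0.361 ≈ 1.911
SE_diff = √2 · SEM ≈ 2.702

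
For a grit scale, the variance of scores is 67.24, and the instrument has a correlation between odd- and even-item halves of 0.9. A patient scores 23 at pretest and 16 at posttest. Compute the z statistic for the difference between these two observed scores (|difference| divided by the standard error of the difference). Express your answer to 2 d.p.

SD = √67.24 = 8.200
Full-length reliability (Spearman-Brown) = 2(0.9)/(1+0.9) ≈ 0.947
SEM = 8.200 · √(1 − 0.947) = 8.200 · √0.053 ≈ 8.200 · 0.229 ≈ 1.881
SE_diff = SEM · √2 ≈ 1.881 · 1.414 ≈ 2.660
z = |23 − 16| / 2.660 = 7 / 2.660 ≈ 2.631

2.63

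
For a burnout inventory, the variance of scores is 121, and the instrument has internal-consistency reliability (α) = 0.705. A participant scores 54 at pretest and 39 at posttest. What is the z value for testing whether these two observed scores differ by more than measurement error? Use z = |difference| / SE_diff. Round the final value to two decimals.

1.78

SD = √121 ≈ 11.0000
SEM = 11.0000*√(1 − 0.7050) ≈ 5.9745
SE_diff = SEM * √2 ≈ 5.9745 * 1.4142 ≈ 8.4493
z = |54 − 39| / 8.4493 = 15 / 8.4493 ≈ 1.7753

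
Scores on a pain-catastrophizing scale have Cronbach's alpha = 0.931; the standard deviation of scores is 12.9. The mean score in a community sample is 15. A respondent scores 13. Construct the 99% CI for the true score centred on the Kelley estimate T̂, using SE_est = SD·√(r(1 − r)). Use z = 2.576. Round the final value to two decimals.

[4.72, 21.56]

T̂ = r·X + (1 − r)·M = 0.9310*13 + 0.0690*15 = 12.1030 + 1.0350 ≈ 13.1380
SE_est = 12.9000*√(0.9310*0.0690) ≈ 3.2696
99% CI: 13.1380 ± 8.4224 ≈ (4.7156, 21.5604)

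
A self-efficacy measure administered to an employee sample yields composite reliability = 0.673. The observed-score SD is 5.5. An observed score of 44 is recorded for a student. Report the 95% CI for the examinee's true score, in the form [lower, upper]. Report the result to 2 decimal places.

[37.84, 50.16]

SEM = 5.500 · √(1 − 0.673) = 5.500 · √0.327 ≈ 5.500 · 0.572 ≈ 3.145
Half-width = 1.96·3.145 ≈ 6.164
95% CI: 44 ± 6.164 = [37.836, 50.164]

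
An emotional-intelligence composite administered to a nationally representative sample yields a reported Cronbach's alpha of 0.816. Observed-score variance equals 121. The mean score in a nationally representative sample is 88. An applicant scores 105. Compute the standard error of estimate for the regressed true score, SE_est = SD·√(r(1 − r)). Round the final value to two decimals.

SD = √121 ≈ 11.000
SE_est = SD · √(r(1 − r)) = 11.000 · √0.150 ≈ 11.000 · 0.387 ≈ 4.262

4.26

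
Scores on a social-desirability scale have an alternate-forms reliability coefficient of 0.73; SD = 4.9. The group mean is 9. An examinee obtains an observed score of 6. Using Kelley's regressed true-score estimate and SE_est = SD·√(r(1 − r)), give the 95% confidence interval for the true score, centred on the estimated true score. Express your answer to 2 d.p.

Estimated true score = 0.730*6 + (1 − 0.730)*9 ≃ 6.810
SE_est = 4.900*√(0.730*0.270) ≃ 2.175
CI = 6.810 ± 1.96 * 2.175 → [2.546, 11.074]

[2.55, 11.07]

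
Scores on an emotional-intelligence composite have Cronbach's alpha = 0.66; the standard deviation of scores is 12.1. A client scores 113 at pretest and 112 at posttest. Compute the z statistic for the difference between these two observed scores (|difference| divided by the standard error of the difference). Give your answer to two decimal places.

SEM = 12.10000·√(1 − 0.66000) ≈ 7.05545
SE_diff = √2 · SEM ≈ 9.97792
z = |113 − 112| / 9.97792 = 1 / 9.97792 ≈ 0.10022

0.10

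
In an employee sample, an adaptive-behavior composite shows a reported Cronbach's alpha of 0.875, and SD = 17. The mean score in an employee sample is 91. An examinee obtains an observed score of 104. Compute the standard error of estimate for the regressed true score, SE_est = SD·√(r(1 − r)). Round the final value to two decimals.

5.62

SE_est = 17.000*√(0.875*0.125) ≈ 5.622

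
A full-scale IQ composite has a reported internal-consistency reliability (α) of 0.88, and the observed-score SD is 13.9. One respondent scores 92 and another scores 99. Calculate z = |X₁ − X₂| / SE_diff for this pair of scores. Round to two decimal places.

SEM = 13.9000 × √(1 − 0.8800) = 13.9000 × √0.1200 ≈ 13.9000 × 0.3464 ≈ 4.8151
SE_diff = √2 × SEM ≈ 6.8096
z = 7 / 6.8096 ≈ 1.0280

1.03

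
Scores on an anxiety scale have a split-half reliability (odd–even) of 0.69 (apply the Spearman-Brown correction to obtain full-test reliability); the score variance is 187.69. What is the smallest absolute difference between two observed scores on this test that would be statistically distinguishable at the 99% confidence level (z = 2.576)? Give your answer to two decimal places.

21.38

σ = 187.69^(1/2) = 13.700
Spearman-Brown: r = 2(0.69) / (1 + 0.69) = 1.380 / 1.690 ≈ 0.817
SEM = 13.700×√(1 − 0.817) ≈ 5.868
SE_diff = SEM × √2 ≈ 5.868 × 1.414 ≈ 8.298
Minimum reliable difference = 2.576 × SE_diff ≈ 2.576 × 8.298 ≈ 21.376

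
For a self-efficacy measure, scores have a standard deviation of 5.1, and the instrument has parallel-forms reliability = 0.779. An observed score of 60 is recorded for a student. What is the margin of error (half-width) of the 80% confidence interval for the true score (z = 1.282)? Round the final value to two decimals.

3.07

SEM = 5.1000 * √(1 − 0.7790) = 5.1000 * √0.2210 ≈ 5.1000 * 0.4701 ≈ 2.3975
1.282 * SEM ≈ 3.0736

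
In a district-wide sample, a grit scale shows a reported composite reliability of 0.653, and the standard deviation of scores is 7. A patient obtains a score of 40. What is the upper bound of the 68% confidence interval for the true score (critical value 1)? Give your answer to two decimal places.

44.12

SEM = 7.000*√(1 − 0.653) ≈ 4.123
Margin = 1 * 4.123 ≈ 4.123
Upper bound: 40 + 4.123 = 44.123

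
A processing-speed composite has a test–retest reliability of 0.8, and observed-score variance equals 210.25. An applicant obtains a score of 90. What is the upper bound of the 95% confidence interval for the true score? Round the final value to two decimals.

SD = √210.25 ≈ 14.500
SEM = 14.500*√(1 − 0.800) ≈ 6.485
1.96 * SEM ≈ 12.710
Upper bound: 90 + 12.710 = 102.710

102.71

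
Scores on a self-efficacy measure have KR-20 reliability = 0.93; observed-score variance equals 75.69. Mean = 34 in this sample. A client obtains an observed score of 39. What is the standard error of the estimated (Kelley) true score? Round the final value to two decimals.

2.22

SD = √75.69 ≃ 8.700
SE_est = SD · √(r(1 − r)) = 8.700 · √0.065 ≃ 8.700 · 0.255 ≃ 2.220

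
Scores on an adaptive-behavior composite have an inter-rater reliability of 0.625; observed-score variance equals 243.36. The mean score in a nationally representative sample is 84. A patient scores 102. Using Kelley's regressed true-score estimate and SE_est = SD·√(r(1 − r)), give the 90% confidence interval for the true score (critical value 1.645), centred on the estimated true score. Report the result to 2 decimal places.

SD = √243.36 = 15.600
Estimated true score = 0.625*102 + (1 − 0.625)*84 ≈ 95.250
SE_est = SD * √(r(1 − r)) = 15.600 * √0.234 ≈ 15.600 * 0.484 ≈ 7.552
90% CI: 95.250 ± 12.424 ≈ (82.826, 107.674)

[82.83, 107.67]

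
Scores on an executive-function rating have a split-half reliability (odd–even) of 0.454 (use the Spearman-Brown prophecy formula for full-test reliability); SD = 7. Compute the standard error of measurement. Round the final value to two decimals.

r_full = 2·0.454 / (1 + 0.454) ≈ 0.6245
SEM = 7.0000 * √(1 − 0.6245) = 7.0000 * √0.3755 ≈ 7.0000 * 0.6128 ≈ 4.2896

4.29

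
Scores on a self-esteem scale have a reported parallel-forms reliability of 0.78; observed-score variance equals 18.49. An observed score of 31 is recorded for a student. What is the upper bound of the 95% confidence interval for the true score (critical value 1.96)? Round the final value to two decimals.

34.95

SD = √18.49 ≃ 4.300
The standard error of measurement is 4.300·√(1 − 0.780) ≃ 4.300·0.469 ≃ 2.017.
1.96 · SEM ≃ 3.953
Upper bound: 31 + 3.953 = 34.953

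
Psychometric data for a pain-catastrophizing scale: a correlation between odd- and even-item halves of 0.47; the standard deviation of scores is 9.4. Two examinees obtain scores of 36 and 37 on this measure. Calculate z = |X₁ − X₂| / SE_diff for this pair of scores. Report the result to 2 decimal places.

0.13

Spearman-Brown: r = 2(0.47) / (1 + 0.47) = 0.94000 / 1.47000 ≃ 0.63946
SEM = 9.40000·√(1 − 0.63946) ≃ 5.64426
Standard error of the difference = 5.64426·√2 ≃ 7.98219
z = |36 − 37| / 7.98219 = 1 / 7.98219 ≃ 0.12528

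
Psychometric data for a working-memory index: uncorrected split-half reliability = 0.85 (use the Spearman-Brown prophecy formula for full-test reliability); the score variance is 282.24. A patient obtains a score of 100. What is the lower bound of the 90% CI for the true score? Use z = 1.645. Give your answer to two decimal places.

92.13

SD = √282.24 ≈ 16.80000
Spearman-Brown: r = 2(0.85) / (1 + 0.85) = 1.70000 / 1.85000 ≈ 0.91892
SEM = 16.80000·√(1 − 0.91892) ≈ 4.78376
Margin = 1.645 · 4.78376 ≈ 7.86928
Lower bound: 100 − 7.86928 = 92.13072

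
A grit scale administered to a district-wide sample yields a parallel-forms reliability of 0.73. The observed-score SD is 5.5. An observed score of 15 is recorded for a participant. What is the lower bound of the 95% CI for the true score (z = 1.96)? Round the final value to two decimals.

9.40

SEM = 5.5000 × √(1 − 0.7300) = 5.5000 × √0.2700 ≈ 5.5000 × 0.5196 ≈ 2.8579
Margin = 1.96 × 2.8579 ≈ 5.6015
Lower limit = 15 − 5.6015 ≈ 9.3985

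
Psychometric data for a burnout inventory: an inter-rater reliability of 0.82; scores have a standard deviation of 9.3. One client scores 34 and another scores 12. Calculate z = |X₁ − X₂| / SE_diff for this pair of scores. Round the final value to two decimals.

SEM = 9.3000 * √(1 − 0.8200) = 9.3000 * √0.1800 ≈ 9.3000 * 0.4243 ≈ 3.9457
SE_diff = √2 * SEM ≈ 5.5800
z = |34 − 12| / 5.5800 = 22 / 5.5800 ≈ 3.9427

3.94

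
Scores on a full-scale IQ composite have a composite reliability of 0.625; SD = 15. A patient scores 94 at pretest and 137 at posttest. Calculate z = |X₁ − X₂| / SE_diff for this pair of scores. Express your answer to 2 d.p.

The standard error of measurement is 15.000*√(1 − 0.625) ≈ 15.000*0.612 ≈ 9.186.
SE_diff = SEM * √2 ≈ 9.186 * 1.414 ≈ 12.990
z = 43 / 12.990 ≈ 3.310

3.31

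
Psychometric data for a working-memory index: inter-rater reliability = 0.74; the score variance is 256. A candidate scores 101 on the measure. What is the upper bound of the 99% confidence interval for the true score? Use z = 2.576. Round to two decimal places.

122.02

σ = 256^(1/2) = 16.0000
The standard error of measurement is 16.0000×√(1 − 0.7400) ≈ 16.0000×0.5099 ≈ 8.1584.
Half-width = 2.576×8.1584 ≈ 21.0161
Upper limit = 101 + 21.0161 ≈ 122.0161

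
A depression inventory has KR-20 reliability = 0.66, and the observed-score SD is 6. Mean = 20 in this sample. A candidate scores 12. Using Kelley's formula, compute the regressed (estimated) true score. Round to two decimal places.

14.72

T̂ = r·X + (1 − r)·M = 0.660·12 + 0.340·20 = 7.920 + 6.800 ≃ 14.720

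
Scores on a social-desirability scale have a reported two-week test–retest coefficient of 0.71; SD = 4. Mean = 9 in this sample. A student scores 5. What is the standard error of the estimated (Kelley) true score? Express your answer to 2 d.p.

SE_est = 4.000·√(0.710·0.290) ≈ 1.815

1.82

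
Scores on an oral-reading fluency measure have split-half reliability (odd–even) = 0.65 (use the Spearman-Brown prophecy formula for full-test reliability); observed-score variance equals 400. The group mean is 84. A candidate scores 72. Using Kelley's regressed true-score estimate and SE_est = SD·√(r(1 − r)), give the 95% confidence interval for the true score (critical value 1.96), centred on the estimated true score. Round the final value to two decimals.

SD = √400 ≈ 20.00000
Full-length reliability (Spearman-Brown) = 2(0.65)/(1+0.65) ≈ 0.78788
T̂ = 0.78788(72) + 0.21212(84) ≈ 74.54545
SE_est = 20.00000·√[r(1 − r)] ≈ 8.17620
CI = 74.54545 ± 1.96 * 8.17620 → [58.52009, 90.57082]

[58.52, 90.57]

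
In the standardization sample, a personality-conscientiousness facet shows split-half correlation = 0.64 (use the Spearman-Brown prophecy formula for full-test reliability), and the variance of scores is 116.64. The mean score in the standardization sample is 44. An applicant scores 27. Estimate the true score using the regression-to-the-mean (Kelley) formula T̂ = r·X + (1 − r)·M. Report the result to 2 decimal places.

r_full = 2·0.64 / (1 + 0.64) ≈ 0.78049
Estimated true score = 0.78049×27 + (1 − 0.78049)×44 ≈ 30.73171

30.73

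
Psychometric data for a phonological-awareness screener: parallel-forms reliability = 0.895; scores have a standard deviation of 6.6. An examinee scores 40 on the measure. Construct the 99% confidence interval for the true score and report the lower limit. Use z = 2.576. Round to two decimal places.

SEM = 6.6000 · √(1 − 0.8950) = 6.6000 · √0.1050 ≈ 6.6000 · 0.3240 ≈ 2.1386
Half-width = 2.576·2.1386 ≈ 5.5091
Lower bound: 40 − 5.5091 = 34.4909

34.49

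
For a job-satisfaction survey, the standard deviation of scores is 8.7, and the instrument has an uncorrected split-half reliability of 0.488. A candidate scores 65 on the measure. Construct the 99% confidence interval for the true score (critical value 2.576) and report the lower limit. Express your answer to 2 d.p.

Spearman-Brown: r = 2(0.488) / (1 + 0.488) = 0.9760 / 1.4880 ≈ 0.6559
SEM = 8.7000 · √(1 − 0.6559) = 8.7000 · √0.3441 ≈ 8.7000 · 0.5866 ≈ 5.1033
Half-width = 2.576·5.1033 ≈ 13.1462
Lower limit = 65 − 13.1462 ≈ 51.8538

51.85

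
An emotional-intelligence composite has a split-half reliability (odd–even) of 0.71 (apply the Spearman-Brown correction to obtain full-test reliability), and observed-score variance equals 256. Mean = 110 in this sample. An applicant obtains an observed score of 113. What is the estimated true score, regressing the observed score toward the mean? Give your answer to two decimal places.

Spearman-Brown: r = 2(0.71) / (1 + 0.71) = 1.420 / 1.710 ≈ 0.830
T̂ = 0.830(113) + 0.170(110) ≈ 112.491

112.49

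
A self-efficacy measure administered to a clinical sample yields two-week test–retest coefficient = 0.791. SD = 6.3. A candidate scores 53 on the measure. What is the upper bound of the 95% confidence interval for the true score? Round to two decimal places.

58.65

SEM = 6.3000 × √(1 − 0.7910) = 6.3000 × √0.2090 ≈ 6.3000 × 0.4572 ≈ 2.8801
Half-width = 1.96×2.8801 ≈ 5.6451
Upper bound: 53 + 5.6451 = 58.6451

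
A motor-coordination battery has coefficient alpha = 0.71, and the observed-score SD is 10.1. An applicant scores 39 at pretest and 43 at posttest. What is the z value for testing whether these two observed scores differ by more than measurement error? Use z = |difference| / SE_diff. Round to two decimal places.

0.52

SEM = 10.1000*√(1 − 0.7100) ≈ 5.4390
SE_diff = √2 * SEM ≈ 7.6919
z = |39 − 43| / 7.6919 = 4 / 7.6919 ≈ 0.5200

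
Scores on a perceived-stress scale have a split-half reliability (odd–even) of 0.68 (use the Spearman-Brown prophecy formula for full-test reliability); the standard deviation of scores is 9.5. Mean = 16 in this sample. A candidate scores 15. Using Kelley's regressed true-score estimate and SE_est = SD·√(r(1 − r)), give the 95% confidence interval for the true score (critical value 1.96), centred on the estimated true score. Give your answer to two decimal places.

Spearman-Brown: r = 2(0.68) / (1 + 0.68) = 1.36000 / 1.68000 ≈ 0.80952
Estimated true score = 0.80952·15 + (1 − 0.80952)·16 ≈ 15.19048
SE_est = 9.50000·√(0.80952·0.19048) ≈ 3.73043
CI = 15.19048 ± 1.96 · 3.73043 → [7.87884, 22.50212]

[7.88, 22.50]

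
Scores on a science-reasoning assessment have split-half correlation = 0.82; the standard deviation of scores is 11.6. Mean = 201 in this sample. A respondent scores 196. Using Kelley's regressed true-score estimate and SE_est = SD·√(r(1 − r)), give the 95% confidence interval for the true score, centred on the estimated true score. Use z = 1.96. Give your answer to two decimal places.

Spearman-Brown: r = 2(0.82) / (1 + 0.82) = 1.6400 / 1.8200 ≃ 0.9011
T̂ = 0.9011(196) + 0.0989(201) ≃ 196.4945
SE_est = SD × √(r(1 − r)) = 11.6000 × √0.0891 ≃ 11.6000 × 0.2985 ≃ 3.4629
95% CI: 196.4945 ± 6.7874 ≃ (189.7071, 203.2819)

[189.71, 203.28]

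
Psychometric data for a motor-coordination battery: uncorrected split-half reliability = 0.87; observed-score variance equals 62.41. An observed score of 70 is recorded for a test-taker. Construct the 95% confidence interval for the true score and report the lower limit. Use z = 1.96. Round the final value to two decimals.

SD = √62.41 = 7.900
Full-length reliability (Spearman-Brown) = 2(0.87)/(1+0.87) ≈ 0.930
SEM = 7.900 · √(1 − 0.930) = 7.900 · √0.070 ≈ 7.900 · 0.264 ≈ 2.083
1.96 · SEM ≈ 4.083
Lower bound: 70 − 4.083 = 65.917

65.92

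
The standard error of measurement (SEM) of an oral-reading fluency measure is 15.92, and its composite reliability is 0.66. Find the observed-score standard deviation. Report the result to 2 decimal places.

27.30

SD = SEM / √(1 − r) = 15.92 / √0.3400 ≃ 15.92 / 0.5831 ≃ 27.3026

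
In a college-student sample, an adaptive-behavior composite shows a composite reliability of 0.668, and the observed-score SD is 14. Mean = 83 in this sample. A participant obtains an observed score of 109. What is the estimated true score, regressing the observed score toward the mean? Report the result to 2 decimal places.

T̂ = r·X + (1 − r)·M = 0.668×109 + 0.332×83 = 72.812 + 27.556 ≈ 100.368

100.37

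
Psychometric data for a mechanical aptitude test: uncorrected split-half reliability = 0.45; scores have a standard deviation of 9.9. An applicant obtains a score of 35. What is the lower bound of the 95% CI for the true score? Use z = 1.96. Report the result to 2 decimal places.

r_full = 2·0.45 / (1 + 0.45) ≈ 0.621
SEM = 9.900·√(1 − 0.621) ≈ 6.097
Half-width = 1.96·6.097 ≈ 11.951
Lower bound: 35 − 11.951 = 23.049

23.05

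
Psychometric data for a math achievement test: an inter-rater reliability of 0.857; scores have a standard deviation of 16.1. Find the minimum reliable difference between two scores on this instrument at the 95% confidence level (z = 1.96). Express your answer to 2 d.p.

16.88

SEM = 16.1000×√(1 − 0.8570) ≃ 6.0883
SE_diff = SEM × √2 ≃ 6.0883 × 1.4142 ≃ 8.6101
Minimum reliable difference = 1.96 × SE_diff ≃ 1.96 × 8.6101 ≃ 16.8758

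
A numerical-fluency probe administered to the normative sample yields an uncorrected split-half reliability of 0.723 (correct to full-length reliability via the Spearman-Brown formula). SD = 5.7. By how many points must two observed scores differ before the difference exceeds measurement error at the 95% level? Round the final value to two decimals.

6.33

r_full = 2·0.723 / (1 + 0.723) ≃ 0.83923
SEM = 5.70000*√(1 − 0.83923) ≃ 2.28545
SE_diff = SEM * √2 ≃ 2.28545 * 1.41421 ≃ 3.23212
Smallest detectable difference = 1.96*3.23212 ≃ 6.33495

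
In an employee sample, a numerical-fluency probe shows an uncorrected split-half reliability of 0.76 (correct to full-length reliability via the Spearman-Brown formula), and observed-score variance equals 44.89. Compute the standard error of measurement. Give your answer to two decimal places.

2.47

SD = √44.89 ≈ 6.700
r_full = 2·0.76 / (1 + 0.76) ≈ 0.864
SEM = 6.700·√(1 − 0.864) ≈ 2.474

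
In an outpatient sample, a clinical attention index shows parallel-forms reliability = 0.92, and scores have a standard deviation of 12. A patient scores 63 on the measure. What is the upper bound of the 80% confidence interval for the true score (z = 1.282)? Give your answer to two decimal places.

SEM = 12.000 · √(1 − 0.920) = 12.000 · √0.080 ≈ 12.000 · 0.283 ≈ 3.394
Half-width = 1.282·3.394 ≈ 4.351
Upper bound: 63 + 4.351 = 67.351

67.35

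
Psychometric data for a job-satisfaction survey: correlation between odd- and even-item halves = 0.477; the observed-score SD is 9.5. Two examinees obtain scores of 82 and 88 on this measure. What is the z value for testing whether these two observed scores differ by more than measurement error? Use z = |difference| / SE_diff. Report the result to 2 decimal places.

Full-length reliability (Spearman-Brown) = 2(0.477)/(1+0.477) ≈ 0.646
SEM = 9.500 * √(1 − 0.646) = 9.500 * √0.354 ≈ 9.500 * 0.595 ≈ 5.653
Standard error of the difference = 5.653·√2 ≈ 7.995
z = |82 − 88| / 7.995 = 6 / 7.995 ≈ 0.751

0.75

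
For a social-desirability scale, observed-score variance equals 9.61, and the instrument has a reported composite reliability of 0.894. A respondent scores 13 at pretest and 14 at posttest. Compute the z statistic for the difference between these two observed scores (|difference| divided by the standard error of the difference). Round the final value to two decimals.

SD = √9.61 ≃ 3.100
SEM = 3.100 * √(1 − 0.894) = 3.100 * √0.106 ≃ 3.100 * 0.326 ≃ 1.009
SE_diff = √2 * SEM ≃ 1.427
z = |13 − 14| / 1.427 = 1 / 1.427 ≃ 0.701

0.70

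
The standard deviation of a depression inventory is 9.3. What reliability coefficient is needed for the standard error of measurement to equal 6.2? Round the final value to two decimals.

0.56

r = 1 − (6.200/9.3)² ≃ 1 − 0.444 ≃ 0.556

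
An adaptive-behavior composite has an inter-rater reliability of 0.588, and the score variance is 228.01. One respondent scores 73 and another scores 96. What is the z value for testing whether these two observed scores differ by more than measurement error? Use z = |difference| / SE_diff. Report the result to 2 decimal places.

σ = 228.01^(1/2) = 15.10000
SEM = 15.10000 × √(1 − 0.58800) = 15.10000 × √0.41200 ≃ 15.10000 × 0.64187 ≃ 9.69227
SE_diff = √2 × SEM ≃ 13.70694
z = |73 − 96| / 13.70694 = 23 / 13.70694 ≃ 1.67798

1.68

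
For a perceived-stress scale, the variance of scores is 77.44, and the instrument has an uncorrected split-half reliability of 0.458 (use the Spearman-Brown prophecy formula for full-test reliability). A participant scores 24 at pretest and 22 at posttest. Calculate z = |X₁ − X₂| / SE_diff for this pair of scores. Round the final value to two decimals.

SD = √77.44 ≈ 8.800
Spearman-Brown: r = 2(0.458) / (1 + 0.458) = 0.916 / 1.458 ≈ 0.628
SEM = 8.800 * √(1 − 0.628) = 8.800 * √0.372 ≈ 8.800 * 0.610 ≈ 5.365
Standard error of the difference = 5.365·√2 ≈ 7.588
z = |24 − 22| / 7.588 = 2 / 7.588 ≈ 0.264

0.26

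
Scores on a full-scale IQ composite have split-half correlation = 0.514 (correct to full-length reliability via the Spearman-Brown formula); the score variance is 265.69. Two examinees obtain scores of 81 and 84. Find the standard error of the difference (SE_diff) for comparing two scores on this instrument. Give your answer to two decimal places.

13.06

SD = √265.69 ≃ 16.30000
r_full = 2·0.514 / (1 + 0.514) ≃ 0.67900
SEM = 16.30000 * √(1 − 0.67900) = 16.30000 * √0.32100 ≃ 16.30000 * 0.56657 ≃ 9.23513
SE_diff = SEM * √2 ≃ 9.23513 * 1.41421 ≃ 13.06044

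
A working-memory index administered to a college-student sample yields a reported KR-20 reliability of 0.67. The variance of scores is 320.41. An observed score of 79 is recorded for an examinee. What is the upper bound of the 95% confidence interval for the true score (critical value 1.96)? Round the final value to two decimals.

99.15

SD = √320.41 ≈ 17.900
SEM = 17.900×√(1 − 0.670) ≈ 10.283
Margin = 1.96 × 10.283 ≈ 20.154
Upper bound: 79 + 20.154 = 99.154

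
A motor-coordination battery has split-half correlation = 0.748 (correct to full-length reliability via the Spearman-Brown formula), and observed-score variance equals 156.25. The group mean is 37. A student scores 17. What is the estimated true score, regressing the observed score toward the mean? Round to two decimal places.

19.88

Full-length reliability (Spearman-Brown) = 2(0.748)/(1+0.748) ≈ 0.8558
T̂ = r·X + (1 − r)·M = 0.8558·17 + 0.1442·37 ≈ 14.5492 + 5.3341 ≈ 19.8833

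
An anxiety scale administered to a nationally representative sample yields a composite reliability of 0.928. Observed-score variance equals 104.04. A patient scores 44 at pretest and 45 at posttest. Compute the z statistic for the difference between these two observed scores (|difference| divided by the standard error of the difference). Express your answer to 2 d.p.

σ = 104.04^(1/2) = 10.2000
SEM = 10.2000 · √(1 − 0.9280) = 10.2000 · √0.0720 ≈ 10.2000 · 0.2683 ≈ 2.7369
SE_diff = √2 · SEM ≈ 3.8706
z = |44 − 45| / 3.8706 = 1 / 3.8706 ≈ 0.2584

0.26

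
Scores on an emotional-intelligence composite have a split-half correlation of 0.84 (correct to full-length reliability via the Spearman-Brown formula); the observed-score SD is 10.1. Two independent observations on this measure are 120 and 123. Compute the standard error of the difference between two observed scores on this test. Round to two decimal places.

Full-length reliability (Spearman-Brown) = 2(0.84)/(1+0.84) ≈ 0.913
SEM = 10.100×√(1 − 0.913) ≈ 2.978
Standard error of the difference = 2.978·√2 ≈ 4.212

4.21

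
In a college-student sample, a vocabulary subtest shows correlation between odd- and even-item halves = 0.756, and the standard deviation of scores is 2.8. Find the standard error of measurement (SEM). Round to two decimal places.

1.04

Full-length reliability (Spearman-Brown) = 2(0.756)/(1+0.756) ≈ 0.8610
SEM = 2.8000 * √(1 − 0.8610) = 2.8000 * √0.1390 ≈ 2.8000 * 0.3728 ≈ 1.0437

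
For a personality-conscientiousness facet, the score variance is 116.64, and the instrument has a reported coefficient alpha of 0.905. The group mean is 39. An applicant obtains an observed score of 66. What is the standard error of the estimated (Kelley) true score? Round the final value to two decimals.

3.17

SD = √116.64 ≈ 10.8000
SE_est = 10.8000×√(0.9050×0.0950) ≈ 3.1667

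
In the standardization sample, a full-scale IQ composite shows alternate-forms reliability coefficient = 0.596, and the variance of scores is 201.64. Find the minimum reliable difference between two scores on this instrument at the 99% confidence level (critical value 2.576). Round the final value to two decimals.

32.88

SD = √201.64 ≈ 14.20000
SEM = 14.20000·√(1 − 0.59600) ≈ 9.02566
SE_diff = √2 · SEM ≈ 12.76421
Minimum reliable difference = 2.576 · SE_diff ≈ 2.576 · 12.76421 ≈ 32.88061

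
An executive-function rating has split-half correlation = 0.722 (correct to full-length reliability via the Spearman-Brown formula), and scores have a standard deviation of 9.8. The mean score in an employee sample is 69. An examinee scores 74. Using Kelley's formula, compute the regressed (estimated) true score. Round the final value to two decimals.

r_full = 2·0.722 / (1 + 0.722) ≈ 0.839
Estimated true score = 0.839*74 + (1 − 0.839)*69 ≈ 73.193

73.19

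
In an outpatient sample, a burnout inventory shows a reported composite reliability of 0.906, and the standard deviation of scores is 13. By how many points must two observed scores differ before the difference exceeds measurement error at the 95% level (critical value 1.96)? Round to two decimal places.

SEM = 13.00000 · √(1 − 0.90600) = 13.00000 · √0.09400 ≃ 13.00000 · 0.30659 ≃ 3.98572
Standard error of the difference = 3.98572·√2 ≃ 5.63667
Minimum reliable difference = 1.96 · SE_diff ≃ 1.96 · 5.63667 ≃ 11.04786

11.05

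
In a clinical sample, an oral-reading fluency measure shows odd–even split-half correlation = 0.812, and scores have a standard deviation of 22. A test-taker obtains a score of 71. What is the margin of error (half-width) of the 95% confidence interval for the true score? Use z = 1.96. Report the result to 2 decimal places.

13.89

r_full = 2·0.812 / (1 + 0.812) ≈ 0.89625
The standard error of measurement is 22.00000*√(1 − 0.89625) ≈ 22.00000*0.32211 ≈ 7.08635.
1.96 * SEM ≈ 13.88924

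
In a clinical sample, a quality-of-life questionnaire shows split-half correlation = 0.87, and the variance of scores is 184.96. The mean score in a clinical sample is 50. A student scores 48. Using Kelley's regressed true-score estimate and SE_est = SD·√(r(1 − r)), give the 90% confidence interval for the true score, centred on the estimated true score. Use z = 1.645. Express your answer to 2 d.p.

SD = √184.96 ≈ 13.600
Full-length reliability (Spearman-Brown) = 2(0.87)/(1+0.87) ≈ 0.930
T̂ = r·X + (1 − r)·M = 0.930×48 + 0.070×50 ≈ 44.663 + 3.476 ≈ 48.139
SE_est = SD × √(r(1 − r)) = 13.600 × √0.065 ≈ 13.600 × 0.254 ≈ 3.459
CI = 48.139 ± 1.645 × 3.459 → [42.449, 53.829]

[42.45, 53.83]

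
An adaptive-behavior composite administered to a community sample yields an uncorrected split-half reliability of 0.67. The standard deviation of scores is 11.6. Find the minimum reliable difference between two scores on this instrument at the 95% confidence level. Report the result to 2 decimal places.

Spearman-Brown: r = 2(0.67) / (1 + 0.67) = 1.3400 / 1.6700 ≈ 0.8024
SEM = 11.6000 * √(1 − 0.8024) = 11.6000 * √0.1976 ≈ 11.6000 * 0.4445 ≈ 5.1565
SE_diff = SEM * √2 ≈ 5.1565 * 1.4142 ≈ 7.2924
Minimum reliable difference = 1.96 * SE_diff ≈ 1.96 * 7.2924 ≈ 14.2931

14.29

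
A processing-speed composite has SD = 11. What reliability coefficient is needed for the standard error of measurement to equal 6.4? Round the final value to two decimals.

0.66

Required reliability = 1 − (SEM/SD)² = 1 − 0.339 ≈ 0.661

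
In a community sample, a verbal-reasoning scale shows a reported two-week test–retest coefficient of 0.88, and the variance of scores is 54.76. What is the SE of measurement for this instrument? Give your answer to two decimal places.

SD = √54.76 = 7.40000
The standard error of measurement is 7.40000·√(1 − 0.88000) ≃ 7.40000·0.34641 ≃ 2.56344.

2.56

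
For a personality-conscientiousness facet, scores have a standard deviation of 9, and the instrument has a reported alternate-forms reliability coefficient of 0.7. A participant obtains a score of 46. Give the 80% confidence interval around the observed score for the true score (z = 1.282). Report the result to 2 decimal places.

[39.68, 52.32]

The standard error of measurement is 9.000*√(1 − 0.700) ≃ 9.000*0.548 ≃ 4.930.
Half-width = 1.282*4.930 ≃ 6.320
CI = 46 ± 6.320 → [39.680, 52.320]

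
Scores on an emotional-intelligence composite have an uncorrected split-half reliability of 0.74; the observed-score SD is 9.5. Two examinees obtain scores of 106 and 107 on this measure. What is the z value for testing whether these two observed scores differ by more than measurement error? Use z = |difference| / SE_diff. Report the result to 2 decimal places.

0.19

Spearman-Brown: r = 2(0.74) / (1 + 0.74) = 1.4800 / 1.7400 ≈ 0.8506
The standard error of measurement is 9.5000×√(1 − 0.8506) ≈ 9.5000×0.3866 ≈ 3.6723.
SE_diff = SEM × √2 ≈ 3.6723 × 1.4142 ≈ 5.1934
z = |106 − 107| / 5.1934 = 1 / 5.1934 ≈ 0.1926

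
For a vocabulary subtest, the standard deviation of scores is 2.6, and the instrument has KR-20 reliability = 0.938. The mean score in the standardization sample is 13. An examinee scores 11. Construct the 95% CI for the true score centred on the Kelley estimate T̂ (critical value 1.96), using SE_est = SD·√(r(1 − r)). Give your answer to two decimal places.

T̂ = r·X + (1 − r)·M = 0.938·11 + 0.062·13 = 10.318 + 0.806 ≃ 11.124
SE_est = SD · √(r(1 − r)) = 2.600 · √0.058 ≃ 2.600 · 0.241 ≃ 0.627
95% CI: 11.124 ± 1.229 ≃ (9.895, 12.353)

[9.90, 12.35]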